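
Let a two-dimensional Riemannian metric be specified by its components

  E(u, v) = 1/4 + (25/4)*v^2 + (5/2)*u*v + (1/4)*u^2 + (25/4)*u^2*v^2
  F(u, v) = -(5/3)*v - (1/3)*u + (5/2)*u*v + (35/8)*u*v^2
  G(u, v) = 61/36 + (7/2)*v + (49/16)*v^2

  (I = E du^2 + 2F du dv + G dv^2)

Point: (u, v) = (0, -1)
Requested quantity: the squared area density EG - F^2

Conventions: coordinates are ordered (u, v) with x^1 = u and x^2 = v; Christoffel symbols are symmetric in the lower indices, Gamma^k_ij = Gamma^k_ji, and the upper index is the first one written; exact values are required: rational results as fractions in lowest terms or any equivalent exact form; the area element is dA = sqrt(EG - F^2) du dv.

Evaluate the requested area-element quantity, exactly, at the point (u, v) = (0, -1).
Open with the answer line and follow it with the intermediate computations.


Answer: EG - F^2 = 1553/288

E = 13/2, F = 5/3, G = 181/144; EG - F^2 = 1553/288


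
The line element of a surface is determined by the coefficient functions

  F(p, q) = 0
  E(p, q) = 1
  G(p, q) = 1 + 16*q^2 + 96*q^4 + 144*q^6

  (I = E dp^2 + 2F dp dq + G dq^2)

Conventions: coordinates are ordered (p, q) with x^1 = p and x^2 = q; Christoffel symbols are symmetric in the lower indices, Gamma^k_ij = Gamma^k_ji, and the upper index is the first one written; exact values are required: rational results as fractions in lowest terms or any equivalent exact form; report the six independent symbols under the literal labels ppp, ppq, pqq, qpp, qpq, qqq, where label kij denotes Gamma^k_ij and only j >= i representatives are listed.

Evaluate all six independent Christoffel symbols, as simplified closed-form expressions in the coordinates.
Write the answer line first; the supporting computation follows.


Answer: Gamma_ppp = 0, Gamma_ppq = 0, Gamma_pqq = 0, Gamma_qpp = 0, Gamma_qpq = 0, Gamma_qqq = (432*q^5 + 192*q^3 + 16*q)/(144*q^6 + 96*q^4 + 16*q^2 + 1)

E = 1; F = 0; G = 1 + 16*q^2 + 96*q^4 + 144*q^6
Gamma^k_ij = (1/2) g^{kl} (d_i g_jl + d_j g_il - d_l g_ij), with g^inv = (1/(EG-F^2)) [[G, -F], [-F, E]]
first partials: E_p = 0, E_q = 0, F_p = 0, F_q = 0, G_p = 0, G_q = 32*q + 384*q^3 + 864*q^5
D = EG - F^2 = 1 + 16*q^2 + 96*q^4 + 144*q^6
expanded: Gamma^p_pp = (G E_p - 2F F_p + F E_q)/(2D), Gamma^p_pq = (G E_q - F G_p)/(2D), Gamma^p_qq = (2G F_q - G G_p - F G_q)/(2D), Gamma^q_pp = (2E F_p - E E_q - F E_p)/(2D), Gamma^q_pq = (E G_p - F E_q)/(2D), Gamma^q_qq = (E G_q - 2F F_q + F G_p)/(2D); substitute and cancel common factors


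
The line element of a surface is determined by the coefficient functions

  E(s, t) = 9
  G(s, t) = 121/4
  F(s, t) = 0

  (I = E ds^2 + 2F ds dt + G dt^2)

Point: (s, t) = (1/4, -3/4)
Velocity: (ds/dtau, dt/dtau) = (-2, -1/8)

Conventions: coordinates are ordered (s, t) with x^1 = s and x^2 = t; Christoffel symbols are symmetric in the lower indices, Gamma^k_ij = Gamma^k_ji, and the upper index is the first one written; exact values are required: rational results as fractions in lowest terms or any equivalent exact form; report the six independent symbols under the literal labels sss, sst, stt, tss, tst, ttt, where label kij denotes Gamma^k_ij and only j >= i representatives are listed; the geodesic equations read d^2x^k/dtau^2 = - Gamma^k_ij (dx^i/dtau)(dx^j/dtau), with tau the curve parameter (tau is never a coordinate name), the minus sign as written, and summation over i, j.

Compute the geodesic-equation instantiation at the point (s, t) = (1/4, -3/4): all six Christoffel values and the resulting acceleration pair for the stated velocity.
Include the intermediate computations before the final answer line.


E = 9, F = 0, G = 121/4 at the point
E_s = 0, E_t = 0, F_s = 0, F_t = 0, G_s = 0, G_t = 0
EG - F^2 = 1089/4;  g^inv = (4/1089) * [[121/4, 0], [0, 9]]
first-kind symbols [ij,l] = (1/2)(d_i g_jl + d_j g_il - d_l g_ij): [ss,s] = E_s/2 = 0, [ss,t] = F_s - E_t/2 = 0, [st,s] = E_t/2 = 0, [st,t] = G_s/2 = 0, [tt,s] = F_t - G_s/2 = 0, [tt,t] = G_t/2 = 0
Gamma^s_ij = (G*[ij,s] - F*[ij,t])/(EG - F^2), Gamma^t_ij = (E*[ij,t] - F*[ij,s])/(EG - F^2)
Gamma_sss = 0, Gamma_sst = 0, Gamma_stt = 0, Gamma_tss = 0, Gamma_tst = 0, Gamma_ttt = 0
d^2s/dtau^2 = -(Gamma_sss*(-2)^2 + 2*Gamma_sst*(-2)*(-1/8) + Gamma_stt*(-1/8)^2) = 0
d^2t/dtau^2 = -(Gamma_tss*(-2)^2 + 2*Gamma_tst*(-2)*(-1/8) + Gamma_ttt*(-1/8)^2) = 0

Answer: Gamma_sss = 0, Gamma_sst = 0, Gamma_stt = 0, Gamma_tss = 0, Gamma_tst = 0, Gamma_ttt = 0; accelerations (d^2s/dtau^2, d^2t/dtau^2) = (0, 0)


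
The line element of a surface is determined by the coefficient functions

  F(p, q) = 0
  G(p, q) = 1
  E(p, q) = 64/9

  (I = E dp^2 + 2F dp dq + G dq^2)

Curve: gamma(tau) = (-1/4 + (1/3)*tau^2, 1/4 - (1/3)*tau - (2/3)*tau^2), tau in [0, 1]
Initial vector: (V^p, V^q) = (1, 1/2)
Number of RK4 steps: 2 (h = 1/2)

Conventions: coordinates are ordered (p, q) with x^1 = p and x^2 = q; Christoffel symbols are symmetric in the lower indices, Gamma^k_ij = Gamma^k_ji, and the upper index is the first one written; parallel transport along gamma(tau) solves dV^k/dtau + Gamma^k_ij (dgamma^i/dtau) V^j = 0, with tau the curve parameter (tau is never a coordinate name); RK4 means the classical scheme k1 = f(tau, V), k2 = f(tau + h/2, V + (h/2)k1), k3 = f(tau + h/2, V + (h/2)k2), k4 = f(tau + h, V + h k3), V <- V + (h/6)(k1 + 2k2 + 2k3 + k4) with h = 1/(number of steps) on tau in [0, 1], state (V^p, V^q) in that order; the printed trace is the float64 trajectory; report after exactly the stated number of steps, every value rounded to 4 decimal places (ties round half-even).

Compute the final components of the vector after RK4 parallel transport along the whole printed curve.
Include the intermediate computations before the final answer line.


gamma'(tau) = ((2/3)*tau, -1/3 - (4/3)*tau); f(tau, V)^k = -Gamma^k_ij(gamma(tau)) gamma'^i(tau) V^j; h = 1/2; intermediate values shown to 6 dp
curve data and Christoffel symbols at the stage parameters:
  tau = 0.000000: gamma = (-0.250000, 0.250000), gamma' = (0.000000, -0.333333); Gamma_ppp = 0.000000, Gamma_ppq = 0.000000, Gamma_pqq = 0.000000, Gamma_qpp = 0.000000, Gamma_qpq = 0.000000, Gamma_qqq = 0.000000
  tau = 0.250000: gamma = (-0.229167, 0.125000), gamma' = (0.166667, -0.666667); Gamma_ppp = 0.000000, Gamma_ppq = 0.000000, Gamma_pqq = 0.000000, Gamma_qpp = 0.000000, Gamma_qpq = 0.000000, Gamma_qqq = 0.000000
  tau = 0.500000: gamma = (-0.166667, -0.083333), gamma' = (0.333333, -1.000000); Gamma_ppp = 0.000000, Gamma_ppq = 0.000000, Gamma_pqq = 0.000000, Gamma_qpp = 0.000000, Gamma_qpq = 0.000000, Gamma_qqq = 0.000000
  tau = 0.750000: gamma = (-0.062500, -0.375000), gamma' = (0.500000, -1.333333); Gamma_ppp = 0.000000, Gamma_ppq = 0.000000, Gamma_pqq = 0.000000, Gamma_qpp = 0.000000, Gamma_qpq = 0.000000, Gamma_qqq = 0.000000
  tau = 1.000000: gamma = (0.083333, -0.750000), gamma' = (0.666667, -1.666667); Gamma_ppp = 0.000000, Gamma_ppq = 0.000000, Gamma_pqq = 0.000000, Gamma_qpp = 0.000000, Gamma_qpq = 0.000000, Gamma_qqq = 0.000000
step 0: V^p = 1.0000, V^q = 0.5000
step 1: k1 = (0.000000, 0.000000), k2 = (0.000000, 0.000000), k3 = (0.000000, 0.000000), k4 = (0.000000, 0.000000); V <- V + (h/6)(k1 + 2k2 + 2k3 + k4): V^p = 1.0000, V^q = 0.5000
step 2: k1 = (0.000000, 0.000000), k2 = (0.000000, 0.000000), k3 = (0.000000, 0.000000), k4 = (0.000000, 0.000000); V <- V + (h/6)(k1 + 2k2 + 2k3 + k4): V^p = 1.0000, V^q = 0.5000

Answer: V^p = 1.0000, V^q = 0.5000


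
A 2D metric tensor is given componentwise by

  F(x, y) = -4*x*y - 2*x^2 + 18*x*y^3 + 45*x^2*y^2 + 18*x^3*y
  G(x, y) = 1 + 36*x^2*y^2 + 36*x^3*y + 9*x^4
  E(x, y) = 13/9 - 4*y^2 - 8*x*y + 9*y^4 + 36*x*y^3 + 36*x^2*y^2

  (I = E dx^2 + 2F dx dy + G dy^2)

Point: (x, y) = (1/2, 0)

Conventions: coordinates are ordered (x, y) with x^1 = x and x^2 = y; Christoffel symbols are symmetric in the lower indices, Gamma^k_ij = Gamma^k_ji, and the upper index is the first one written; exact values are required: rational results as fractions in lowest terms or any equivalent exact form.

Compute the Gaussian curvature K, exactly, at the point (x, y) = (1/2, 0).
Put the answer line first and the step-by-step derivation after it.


Answer: K = -186624/83521

E = 13/9, F = -1/2, G = 25/16, EG - F^2 = 289/144 at the point
E_x = 0, E_y = -4, F_x = -2, F_y = 1/4, G_x = 9/2, G_y = 9/2
E_yy = 10, F_xy = 19/2, G_xx = 27
By Brioschi, K is (det M1 - det M2) divided by (EG - F^2) squared.
M1 = [[-E_yy/2 + F_xy - G_xx/2, E_x/2, F_x - E_y/2], [F_y - G_x/2, E, F], [G_y/2, F, G]] = [[-9, 0, 0], [-2, 13/9, -1/2], [9/4, -1/2, 25/16]]; det M1 = -289/16
M2 = [[0, E_y/2, G_x/2], [E_y/2, E, F], [G_x/2, F, G]] = [[0, -2, 9/4], [-2, 13/9, -1/2], [9/4, -1/2, 25/16]]; det M2 = -145/16
det M1 - det M2 = -9; K = -9 / (289/144)^2 = -186624/83521


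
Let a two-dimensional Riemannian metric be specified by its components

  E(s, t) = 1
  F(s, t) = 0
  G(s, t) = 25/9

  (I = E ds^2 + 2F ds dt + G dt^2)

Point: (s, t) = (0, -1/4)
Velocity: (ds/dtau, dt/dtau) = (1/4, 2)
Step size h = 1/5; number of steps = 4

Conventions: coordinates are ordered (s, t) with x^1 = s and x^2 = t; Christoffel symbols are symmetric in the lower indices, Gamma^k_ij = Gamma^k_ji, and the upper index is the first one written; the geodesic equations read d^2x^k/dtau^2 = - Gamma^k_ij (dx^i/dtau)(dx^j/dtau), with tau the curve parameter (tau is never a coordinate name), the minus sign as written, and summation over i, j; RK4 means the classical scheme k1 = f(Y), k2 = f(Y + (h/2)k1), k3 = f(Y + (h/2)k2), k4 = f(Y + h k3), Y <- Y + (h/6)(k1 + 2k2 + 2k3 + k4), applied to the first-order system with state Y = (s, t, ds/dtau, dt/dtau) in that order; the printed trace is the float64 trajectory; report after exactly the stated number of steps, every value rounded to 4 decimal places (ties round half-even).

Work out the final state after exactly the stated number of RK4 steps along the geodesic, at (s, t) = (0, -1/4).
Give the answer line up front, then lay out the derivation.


Answer: s = 0.2000, t = 1.3500, ds/dtau = 0.2500, dt/dtau = 2.0000

f(Y) = (ds/dtau, dt/dtau, -Gamma^s_ij Y'^i Y'^j, -Gamma^t_ij Y'^i Y'^j) with the Gammas evaluated at the stage position; h = 0.200000; intermediate values shown to 6 dp
step 0: s = 0.0000, t = -0.2500, ds/dtau = 0.2500, dt/dtau = 2.0000
step 1:
  k1: at (s, t) = (0.000000, -0.250000), (ds/dtau, dt/dtau) = (0.250000, 2.000000); Gamma_sss = 0.000000, Gamma_sst = 0.000000, Gamma_stt = 0.000000, Gamma_tss = 0.000000, Gamma_tst = 0.000000, Gamma_ttt = 0.000000; k1 = (0.250000, 2.000000, 0.000000, 0.000000)
  k2: at (s, t) = (0.025000, -0.050000), (ds/dtau, dt/dtau) = (0.250000, 2.000000); Gamma_sss = 0.000000, Gamma_sst = 0.000000, Gamma_stt = 0.000000, Gamma_tss = 0.000000, Gamma_tst = 0.000000, Gamma_ttt = 0.000000; k2 = (0.250000, 2.000000, 0.000000, 0.000000)
  k3: at (s, t) = (0.025000, -0.050000), (ds/dtau, dt/dtau) = (0.250000, 2.000000); Gamma_sss = 0.000000, Gamma_sst = 0.000000, Gamma_stt = 0.000000, Gamma_tss = 0.000000, Gamma_tst = 0.000000, Gamma_ttt = 0.000000; k3 = (0.250000, 2.000000, 0.000000, 0.000000)
  k4: at (s, t) = (0.050000, 0.150000), (ds/dtau, dt/dtau) = (0.250000, 2.000000); Gamma_sss = 0.000000, Gamma_sst = 0.000000, Gamma_stt = 0.000000, Gamma_tss = 0.000000, Gamma_tst = 0.000000, Gamma_ttt = 0.000000; k4 = (0.250000, 2.000000, 0.000000, 0.000000)
  Y <- Y + (h/6)(k1 + 2k2 + 2k3 + k4): s = 0.0500, t = 0.1500, ds/dtau = 0.2500, dt/dtau = 2.0000
step 2:
  k1: at (s, t) = (0.050000, 0.150000), (ds/dtau, dt/dtau) = (0.250000, 2.000000); Gamma_sss = 0.000000, Gamma_sst = 0.000000, Gamma_stt = 0.000000, Gamma_tss = 0.000000, Gamma_tst = 0.000000, Gamma_ttt = 0.000000; k1 = (0.250000, 2.000000, 0.000000, 0.000000)
  k2: at (s, t) = (0.075000, 0.350000), (ds/dtau, dt/dtau) = (0.250000, 2.000000); Gamma_sss = 0.000000, Gamma_sst = 0.000000, Gamma_stt = 0.000000, Gamma_tss = 0.000000, Gamma_tst = 0.000000, Gamma_ttt = 0.000000; k2 = (0.250000, 2.000000, 0.000000, 0.000000)
  k3: at (s, t) = (0.075000, 0.350000), (ds/dtau, dt/dtau) = (0.250000, 2.000000); Gamma_sss = 0.000000, Gamma_sst = 0.000000, Gamma_stt = 0.000000, Gamma_tss = 0.000000, Gamma_tst = 0.000000, Gamma_ttt = 0.000000; k3 = (0.250000, 2.000000, 0.000000, 0.000000)
  k4: at (s, t) = (0.100000, 0.550000), (ds/dtau, dt/dtau) = (0.250000, 2.000000); Gamma_sss = 0.000000, Gamma_sst = 0.000000, Gamma_stt = 0.000000, Gamma_tss = 0.000000, Gamma_tst = 0.000000, Gamma_ttt = 0.000000; k4 = (0.250000, 2.000000, 0.000000, 0.000000)
  Y <- Y + (h/6)(k1 + 2k2 + 2k3 + k4): s = 0.1000, t = 0.5500, ds/dtau = 0.2500, dt/dtau = 2.0000
step 3:
  k1: at (s, t) = (0.100000, 0.550000), (ds/dtau, dt/dtau) = (0.250000, 2.000000); Gamma_sss = 0.000000, Gamma_sst = 0.000000, Gamma_stt = 0.000000, Gamma_tss = 0.000000, Gamma_tst = 0.000000, Gamma_ttt = 0.000000; k1 = (0.250000, 2.000000, 0.000000, 0.000000)
  k2: at (s, t) = (0.125000, 0.750000), (ds/dtau, dt/dtau) = (0.250000, 2.000000); Gamma_sss = 0.000000, Gamma_sst = 0.000000, Gamma_stt = 0.000000, Gamma_tss = 0.000000, Gamma_tst = 0.000000, Gamma_ttt = 0.000000; k2 = (0.250000, 2.000000, 0.000000, 0.000000)
  k3: at (s, t) = (0.125000, 0.750000), (ds/dtau, dt/dtau) = (0.250000, 2.000000); Gamma_sss = 0.000000, Gamma_sst = 0.000000, Gamma_stt = 0.000000, Gamma_tss = 0.000000, Gamma_tst = 0.000000, Gamma_ttt = 0.000000; k3 = (0.250000, 2.000000, 0.000000, 0.000000)
  k4: at (s, t) = (0.150000, 0.950000), (ds/dtau, dt/dtau) = (0.250000, 2.000000); Gamma_sss = 0.000000, Gamma_sst = 0.000000, Gamma_stt = 0.000000, Gamma_tss = 0.000000, Gamma_tst = 0.000000, Gamma_ttt = 0.000000; k4 = (0.250000, 2.000000, 0.000000, 0.000000)
  Y <- Y + (h/6)(k1 + 2k2 + 2k3 + k4): s = 0.1500, t = 0.9500, ds/dtau = 0.2500, dt/dtau = 2.0000
step 4:
  k1: at (s, t) = (0.150000, 0.950000), (ds/dtau, dt/dtau) = (0.250000, 2.000000); Gamma_sss = 0.000000, Gamma_sst = 0.000000, Gamma_stt = 0.000000, Gamma_tss = 0.000000, Gamma_tst = 0.000000, Gamma_ttt = 0.000000; k1 = (0.250000, 2.000000, 0.000000, 0.000000)
  k2: at (s, t) = (0.175000, 1.150000), (ds/dtau, dt/dtau) = (0.250000, 2.000000); Gamma_sss = 0.000000, Gamma_sst = 0.000000, Gamma_stt = 0.000000, Gamma_tss = 0.000000, Gamma_tst = 0.000000, Gamma_ttt = 0.000000; k2 = (0.250000, 2.000000, 0.000000, 0.000000)
  k3: at (s, t) = (0.175000, 1.150000), (ds/dtau, dt/dtau) = (0.250000, 2.000000); Gamma_sss = 0.000000, Gamma_sst = 0.000000, Gamma_stt = 0.000000, Gamma_tss = 0.000000, Gamma_tst = 0.000000, Gamma_ttt = 0.000000; k3 = (0.250000, 2.000000, 0.000000, 0.000000)
  k4: at (s, t) = (0.200000, 1.350000), (ds/dtau, dt/dtau) = (0.250000, 2.000000); Gamma_sss = 0.000000, Gamma_sst = 0.000000, Gamma_stt = 0.000000, Gamma_tss = 0.000000, Gamma_tst = 0.000000, Gamma_ttt = 0.000000; k4 = (0.250000, 2.000000, 0.000000, 0.000000)
  Y <- Y + (h/6)(k1 + 2k2 + 2k3 + k4): s = 0.2000, t = 1.3500, ds/dtau = 0.2500, dt/dtau = 2.0000


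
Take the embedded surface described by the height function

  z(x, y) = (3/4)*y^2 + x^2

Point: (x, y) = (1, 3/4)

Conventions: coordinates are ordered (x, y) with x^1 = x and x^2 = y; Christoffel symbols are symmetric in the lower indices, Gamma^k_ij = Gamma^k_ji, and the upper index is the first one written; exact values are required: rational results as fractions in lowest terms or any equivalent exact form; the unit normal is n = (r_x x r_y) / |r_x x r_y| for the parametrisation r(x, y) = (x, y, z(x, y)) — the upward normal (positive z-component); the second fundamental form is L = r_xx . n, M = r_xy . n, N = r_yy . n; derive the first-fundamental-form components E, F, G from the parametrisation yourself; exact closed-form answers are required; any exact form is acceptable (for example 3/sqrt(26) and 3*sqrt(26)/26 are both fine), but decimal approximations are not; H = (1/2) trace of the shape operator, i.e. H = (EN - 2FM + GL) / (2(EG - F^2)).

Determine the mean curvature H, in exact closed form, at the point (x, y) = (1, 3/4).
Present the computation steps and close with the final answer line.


z_x = 2, z_y = 9/8, z_xx = 2, z_xy = 0, z_yy = 3/2
E = 5, F = 9/4, G = 145/64; answer radicand W^2 = 401/64
unnormalised second-form numerators: l = 2, m = 0, n = 3/2; L = l/sqrt(401/64), and similarly M = m/sqrt(W^2), N = n/sqrt(W^2)
H = (E*n - 2*F*m + G*l) / (2*(EG - F^2)*sqrt(W^2)); E*n - 2*F*m + G*l = 385/32, EG - F^2 = 401/64, so H = (385/401)/sqrt(401/64)

Answer: H = 3080*sqrt(401)/160801


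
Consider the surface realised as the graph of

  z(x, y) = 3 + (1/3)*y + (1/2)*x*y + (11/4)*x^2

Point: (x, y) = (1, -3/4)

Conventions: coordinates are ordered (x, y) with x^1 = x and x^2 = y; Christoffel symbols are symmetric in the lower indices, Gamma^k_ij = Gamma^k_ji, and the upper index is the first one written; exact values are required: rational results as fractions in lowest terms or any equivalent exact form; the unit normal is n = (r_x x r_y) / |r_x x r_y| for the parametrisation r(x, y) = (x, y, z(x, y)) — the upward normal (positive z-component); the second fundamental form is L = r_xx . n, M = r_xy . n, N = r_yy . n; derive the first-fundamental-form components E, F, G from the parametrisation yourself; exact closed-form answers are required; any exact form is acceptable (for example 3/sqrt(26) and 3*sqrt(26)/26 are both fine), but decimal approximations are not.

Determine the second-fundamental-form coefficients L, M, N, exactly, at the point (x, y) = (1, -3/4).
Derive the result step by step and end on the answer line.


z_x = 41/8, z_y = 5/6, z_xx = 11/2, z_xy = 1/2, z_yy = 0
E = 1745/64, F = 205/48, G = 61/36; answer radicand W^2 = 16105/576
unnormalised second-form numerators: l = 11/2, m = 1/2, n = 0; L = l/sqrt(16105/576), and similarly M = m/sqrt(W^2), N = n/sqrt(W^2)

Answer: L = 132*sqrt(16105)/16105, M = 12*sqrt(16105)/16105, N = 0


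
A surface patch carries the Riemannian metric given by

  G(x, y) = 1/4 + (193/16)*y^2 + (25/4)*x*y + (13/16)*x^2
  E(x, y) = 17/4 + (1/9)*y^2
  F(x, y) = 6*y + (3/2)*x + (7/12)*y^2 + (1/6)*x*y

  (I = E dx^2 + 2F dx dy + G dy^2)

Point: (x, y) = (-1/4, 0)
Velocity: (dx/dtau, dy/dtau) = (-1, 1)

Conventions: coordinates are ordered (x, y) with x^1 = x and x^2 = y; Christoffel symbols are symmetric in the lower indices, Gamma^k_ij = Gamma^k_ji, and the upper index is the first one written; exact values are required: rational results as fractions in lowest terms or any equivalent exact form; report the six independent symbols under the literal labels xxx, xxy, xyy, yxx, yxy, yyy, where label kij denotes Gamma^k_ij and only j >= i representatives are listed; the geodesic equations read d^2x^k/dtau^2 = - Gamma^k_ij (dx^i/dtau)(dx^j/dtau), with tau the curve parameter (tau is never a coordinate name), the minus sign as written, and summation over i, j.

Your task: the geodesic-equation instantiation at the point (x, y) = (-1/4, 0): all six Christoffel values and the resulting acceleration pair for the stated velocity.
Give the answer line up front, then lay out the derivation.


Answer: Gamma_xxx = 576/1165, Gamma_xxy = -78/1165, Gamma_xyy = 76691/55920, Gamma_yxx = 6528/1165, Gamma_yxy = -884/1165, Gamma_yyy = -1034/1165; accelerations (d^2x/dtau^2, d^2y/dtau^2) = (-111827/55920, -7262/1165)

E = 17/4, F = -3/8, G = 77/256 at the point
E_x = 0, E_y = 0, F_x = 3/2, F_y = 143/24, G_x = -13/32, G_y = -25/16
EG - F^2 = 1165/1024;  g^inv = (1024/1165) * [[77/256, 3/8], [3/8, 17/4]]
first-kind symbols [ij,l] = (1/2)(d_i g_jl + d_j g_il - d_l g_ij): [xx,x] = E_x/2 = 0, [xx,y] = F_x - E_y/2 = 3/2, [xy,x] = E_y/2 = 0, [xy,y] = G_x/2 = -13/64, [yy,x] = F_y - G_x/2 = 1183/192, [yy,y] = G_y/2 = -25/32
Gamma^x_ij = (G*[ij,x] - F*[ij,y])/(EG - F^2), Gamma^y_ij = (E*[ij,y] - F*[ij,x])/(EG - F^2)
Gamma_xxx = 576/1165, Gamma_xxy = -78/1165, Gamma_xyy = 76691/55920, Gamma_yxx = 6528/1165, Gamma_yxy = -884/1165, Gamma_yyy = -1034/1165
d^2x/dtau^2 = -(Gamma_xxx*(-1)^2 + 2*Gamma_xxy*(-1)*(1) + Gamma_xyy*(1)^2) = -111827/55920
d^2y/dtau^2 = -(Gamma_yxx*(-1)^2 + 2*Gamma_yxy*(-1)*(1) + Gamma_yyy*(1)^2) = -7262/1165


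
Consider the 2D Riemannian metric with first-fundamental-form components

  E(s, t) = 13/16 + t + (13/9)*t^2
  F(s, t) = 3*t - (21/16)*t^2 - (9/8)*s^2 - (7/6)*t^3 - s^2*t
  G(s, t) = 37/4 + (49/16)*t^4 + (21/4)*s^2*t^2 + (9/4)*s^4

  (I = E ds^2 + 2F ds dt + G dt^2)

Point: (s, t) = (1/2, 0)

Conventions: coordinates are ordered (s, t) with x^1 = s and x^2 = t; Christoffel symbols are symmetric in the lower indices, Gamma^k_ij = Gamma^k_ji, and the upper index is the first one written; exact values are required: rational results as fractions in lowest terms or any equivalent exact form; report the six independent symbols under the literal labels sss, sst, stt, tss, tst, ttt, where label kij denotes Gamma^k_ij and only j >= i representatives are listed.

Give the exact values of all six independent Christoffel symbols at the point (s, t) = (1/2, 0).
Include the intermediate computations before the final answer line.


E = 13/16, F = -9/32, G = 601/64 at the point
E_s = 0, E_t = 1, F_s = -9/8, F_t = 11/4, G_s = 9/8, G_t = 0
EG - F^2 = 1933/256;  g^inv = (256/1933) * [[601/64, 9/32], [9/32, 13/16]]
first-kind symbols [ij,l] = (1/2)(d_i g_jl + d_j g_il - d_l g_ij): [ss,s] = E_s/2 = 0, [ss,t] = F_s - E_t/2 = -13/8, [st,s] = E_t/2 = 1/2, [st,t] = G_s/2 = 9/16, [tt,s] = F_t - G_s/2 = 35/16, [tt,t] = G_t/2 = 0
Gamma^s_ij = (G*[ij,s] - F*[ij,t])/(EG - F^2), Gamma^t_ij = (E*[ij,t] - F*[ij,s])/(EG - F^2)

Answer: Gamma_sss = -117/1933, Gamma_sst = 2485/3866, Gamma_stt = 21035/7732, Gamma_tss = -338/1933, Gamma_tst = 153/1933, Gamma_ttt = 315/3866


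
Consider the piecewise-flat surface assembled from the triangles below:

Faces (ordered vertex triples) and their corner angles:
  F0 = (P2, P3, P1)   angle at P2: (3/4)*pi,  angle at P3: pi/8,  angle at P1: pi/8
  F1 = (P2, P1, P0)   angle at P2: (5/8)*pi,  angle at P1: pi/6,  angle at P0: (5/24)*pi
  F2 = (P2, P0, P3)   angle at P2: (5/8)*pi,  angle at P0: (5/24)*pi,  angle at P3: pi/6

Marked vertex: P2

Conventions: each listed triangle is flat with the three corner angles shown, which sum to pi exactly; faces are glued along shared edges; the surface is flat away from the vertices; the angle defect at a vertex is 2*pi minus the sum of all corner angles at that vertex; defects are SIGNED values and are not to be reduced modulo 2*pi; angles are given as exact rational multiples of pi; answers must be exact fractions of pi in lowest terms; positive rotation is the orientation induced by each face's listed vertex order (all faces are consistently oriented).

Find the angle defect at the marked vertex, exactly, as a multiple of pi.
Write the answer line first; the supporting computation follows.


Answer: defect(P2) = 0

Sum of corner angles at P2: 2*pi
defect = 2*pi - 2*pi


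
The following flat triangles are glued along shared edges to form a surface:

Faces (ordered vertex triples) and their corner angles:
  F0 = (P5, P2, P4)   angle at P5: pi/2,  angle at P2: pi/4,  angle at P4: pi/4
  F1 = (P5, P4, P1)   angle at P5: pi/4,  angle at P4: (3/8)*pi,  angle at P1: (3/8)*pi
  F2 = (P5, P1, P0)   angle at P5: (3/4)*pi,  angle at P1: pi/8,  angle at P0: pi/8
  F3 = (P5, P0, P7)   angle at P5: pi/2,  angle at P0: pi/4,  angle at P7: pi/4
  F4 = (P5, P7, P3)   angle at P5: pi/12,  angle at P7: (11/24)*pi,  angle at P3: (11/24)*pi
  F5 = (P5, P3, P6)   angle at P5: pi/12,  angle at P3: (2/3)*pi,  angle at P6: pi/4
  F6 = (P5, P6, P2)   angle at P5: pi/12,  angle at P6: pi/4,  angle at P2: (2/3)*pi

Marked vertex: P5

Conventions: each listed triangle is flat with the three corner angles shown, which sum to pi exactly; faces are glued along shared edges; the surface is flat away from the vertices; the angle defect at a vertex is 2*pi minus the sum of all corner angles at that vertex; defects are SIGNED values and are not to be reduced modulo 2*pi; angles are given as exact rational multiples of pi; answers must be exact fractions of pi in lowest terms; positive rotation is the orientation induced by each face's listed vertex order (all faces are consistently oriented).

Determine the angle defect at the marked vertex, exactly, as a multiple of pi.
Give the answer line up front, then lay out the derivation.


Answer: defect(P5) = -pi/4

Sum of corner angles at P5: (9/4)*pi
defect = 2*pi - (9/4)*pi


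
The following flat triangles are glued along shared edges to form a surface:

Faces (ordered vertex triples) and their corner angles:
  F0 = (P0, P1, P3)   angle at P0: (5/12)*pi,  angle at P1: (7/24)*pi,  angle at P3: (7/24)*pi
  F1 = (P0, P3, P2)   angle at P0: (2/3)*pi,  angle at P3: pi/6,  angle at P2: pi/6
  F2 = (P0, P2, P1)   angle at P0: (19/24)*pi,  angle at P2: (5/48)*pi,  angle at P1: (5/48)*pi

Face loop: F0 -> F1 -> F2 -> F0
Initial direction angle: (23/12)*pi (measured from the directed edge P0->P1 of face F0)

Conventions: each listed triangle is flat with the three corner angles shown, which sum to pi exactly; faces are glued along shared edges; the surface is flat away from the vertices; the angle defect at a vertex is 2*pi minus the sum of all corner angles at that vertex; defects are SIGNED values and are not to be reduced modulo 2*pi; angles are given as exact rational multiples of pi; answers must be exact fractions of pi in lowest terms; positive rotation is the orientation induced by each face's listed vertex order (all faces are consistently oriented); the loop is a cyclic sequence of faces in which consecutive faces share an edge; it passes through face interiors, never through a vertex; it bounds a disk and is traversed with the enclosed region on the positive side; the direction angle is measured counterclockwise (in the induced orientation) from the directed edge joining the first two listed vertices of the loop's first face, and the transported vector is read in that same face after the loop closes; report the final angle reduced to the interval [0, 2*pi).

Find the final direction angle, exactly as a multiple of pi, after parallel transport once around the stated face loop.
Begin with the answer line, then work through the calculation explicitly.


Answer: final direction angle = pi/24

enclosed vertex P0: corner angles sum to (15/8)*pi, defect = 2*pi - (15/8)*pi = pi/8
final direction = starting direction + enclosed defect total, reduced mod 2*pi (induced orientation)
final angle = (23/12)*pi + pi/8 = pi/24 (mod 2*pi)


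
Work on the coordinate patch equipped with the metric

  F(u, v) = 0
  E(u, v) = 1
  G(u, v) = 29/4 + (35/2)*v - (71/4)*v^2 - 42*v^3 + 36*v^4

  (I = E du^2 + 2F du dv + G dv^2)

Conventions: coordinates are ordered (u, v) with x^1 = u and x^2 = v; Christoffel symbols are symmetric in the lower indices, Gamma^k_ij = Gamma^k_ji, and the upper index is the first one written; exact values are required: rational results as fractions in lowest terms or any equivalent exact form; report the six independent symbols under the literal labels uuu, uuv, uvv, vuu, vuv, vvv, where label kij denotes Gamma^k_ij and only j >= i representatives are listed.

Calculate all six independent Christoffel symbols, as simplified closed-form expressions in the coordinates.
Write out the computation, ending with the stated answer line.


E = 1; F = 0; G = 29/4 + (35/2)*v - (71/4)*v^2 - 42*v^3 + 36*v^4
Gamma^k_ij = (1/2) g^{kl} (d_i g_jl + d_j g_il - d_l g_ij), with g^inv = (1/(EG-F^2)) [[G, -F], [-F, E]]
first partials: E_u = 0, E_v = 0, F_u = 0, F_v = 0, G_u = 0, G_v = 35/2 - (71/2)*v - 126*v^2 + 144*v^3
D = EG - F^2 = 29/4 + (35/2)*v - (71/4)*v^2 - 42*v^3 + 36*v^4
expanded: Gamma^u_uu = (G E_u - 2F F_u + F E_v)/(2D), Gamma^u_uv = (G E_v - F G_u)/(2D), Gamma^u_vv = (2G F_v - G G_u - F G_v)/(2D), Gamma^v_uu = (2E F_u - E E_v - F E_u)/(2D), Gamma^v_uv = (E G_u - F E_v)/(2D), Gamma^v_vv = (E G_v - 2F F_v + F G_u)/(2D); substitute and cancel common factors

Answer: Gamma_uuu = 0, Gamma_uuv = 0, Gamma_uvv = 0, Gamma_vuu = 0, Gamma_vuv = 0, Gamma_vvv = (288*v^3 - 252*v^2 - 71*v + 35)/(144*v^4 - 168*v^3 - 71*v^2 + 70*v + 29)


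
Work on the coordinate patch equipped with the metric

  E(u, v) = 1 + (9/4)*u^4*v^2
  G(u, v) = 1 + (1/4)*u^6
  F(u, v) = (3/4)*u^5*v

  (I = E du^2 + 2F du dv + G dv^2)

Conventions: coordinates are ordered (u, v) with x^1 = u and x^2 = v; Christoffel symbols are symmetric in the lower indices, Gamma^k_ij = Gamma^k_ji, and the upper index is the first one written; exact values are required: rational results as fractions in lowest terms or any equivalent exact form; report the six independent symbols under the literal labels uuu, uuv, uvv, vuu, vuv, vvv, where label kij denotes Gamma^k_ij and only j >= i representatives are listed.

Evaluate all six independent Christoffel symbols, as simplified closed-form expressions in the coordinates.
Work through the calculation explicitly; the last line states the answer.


E = 1 + (9/4)*u^4*v^2; F = (3/4)*u^5*v; G = 1 + (1/4)*u^6
Gamma^k_ij = (1/2) g^{kl} (d_i g_jl + d_j g_il - d_l g_ij), with g^inv = (1/(EG-F^2)) [[G, -F], [-F, E]]
first partials: E_u = 9*u^3*v^2, E_v = (9/2)*u^4*v, F_u = (15/4)*u^4*v, F_v = (3/4)*u^5, G_u = (3/2)*u^5, G_v = 0
D = EG - F^2 = 1 + (9/4)*u^4*v^2 + (1/4)*u^6
expanded: Gamma^u_uu = (G E_u - 2F F_u + F E_v)/(2D), Gamma^u_uv = (G E_v - F G_u)/(2D), Gamma^u_vv = (2G F_v - G G_u - F G_v)/(2D), Gamma^v_uu = (2E F_u - E E_v - F E_u)/(2D), Gamma^v_uv = (E G_u - F E_v)/(2D), Gamma^v_vv = (E G_v - 2F F_v + F G_u)/(2D); substitute and cancel common factors

Answer: Gamma_uuu = 18*u^3*v^2/(u^6 + 9*u^4*v^2 + 4), Gamma_uuv = 9*u^4*v/(u^6 + 9*u^4*v^2 + 4), Gamma_uvv = 0, Gamma_vuu = 6*u^4*v/(u^6 + 9*u^4*v^2 + 4), Gamma_vuv = 3*u^5/(u^6 + 9*u^4*v^2 + 4), Gamma_vvv = 0


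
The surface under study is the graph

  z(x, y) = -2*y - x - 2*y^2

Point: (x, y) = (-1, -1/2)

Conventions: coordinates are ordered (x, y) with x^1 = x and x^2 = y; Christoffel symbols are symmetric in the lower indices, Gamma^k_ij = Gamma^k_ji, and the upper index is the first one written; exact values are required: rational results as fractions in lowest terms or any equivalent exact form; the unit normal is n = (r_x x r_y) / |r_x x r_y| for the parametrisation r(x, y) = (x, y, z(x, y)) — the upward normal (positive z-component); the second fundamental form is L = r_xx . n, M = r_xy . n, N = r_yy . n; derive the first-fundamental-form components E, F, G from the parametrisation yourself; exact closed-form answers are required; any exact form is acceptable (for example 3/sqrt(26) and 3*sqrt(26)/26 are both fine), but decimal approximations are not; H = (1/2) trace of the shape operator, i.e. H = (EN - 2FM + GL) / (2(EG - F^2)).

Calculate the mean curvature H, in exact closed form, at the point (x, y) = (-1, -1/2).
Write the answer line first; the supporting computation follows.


Answer: H = -sqrt(2)

z_x = -1, z_y = 0, z_xx = 0, z_xy = 0, z_yy = -4
E = 2, F = 0, G = 1; answer radicand W^2 = 2
unnormalised second-form numerators: l = 0, m = 0, n = -4; L = l/sqrt(2), and similarly M = m/sqrt(W^2), N = n/sqrt(W^2)
H = (E*n - 2*F*m + G*l) / (2*(EG - F^2)*sqrt(W^2)); E*n - 2*F*m + G*l = -8, EG - F^2 = 2, so H = (-2)/sqrt(2)


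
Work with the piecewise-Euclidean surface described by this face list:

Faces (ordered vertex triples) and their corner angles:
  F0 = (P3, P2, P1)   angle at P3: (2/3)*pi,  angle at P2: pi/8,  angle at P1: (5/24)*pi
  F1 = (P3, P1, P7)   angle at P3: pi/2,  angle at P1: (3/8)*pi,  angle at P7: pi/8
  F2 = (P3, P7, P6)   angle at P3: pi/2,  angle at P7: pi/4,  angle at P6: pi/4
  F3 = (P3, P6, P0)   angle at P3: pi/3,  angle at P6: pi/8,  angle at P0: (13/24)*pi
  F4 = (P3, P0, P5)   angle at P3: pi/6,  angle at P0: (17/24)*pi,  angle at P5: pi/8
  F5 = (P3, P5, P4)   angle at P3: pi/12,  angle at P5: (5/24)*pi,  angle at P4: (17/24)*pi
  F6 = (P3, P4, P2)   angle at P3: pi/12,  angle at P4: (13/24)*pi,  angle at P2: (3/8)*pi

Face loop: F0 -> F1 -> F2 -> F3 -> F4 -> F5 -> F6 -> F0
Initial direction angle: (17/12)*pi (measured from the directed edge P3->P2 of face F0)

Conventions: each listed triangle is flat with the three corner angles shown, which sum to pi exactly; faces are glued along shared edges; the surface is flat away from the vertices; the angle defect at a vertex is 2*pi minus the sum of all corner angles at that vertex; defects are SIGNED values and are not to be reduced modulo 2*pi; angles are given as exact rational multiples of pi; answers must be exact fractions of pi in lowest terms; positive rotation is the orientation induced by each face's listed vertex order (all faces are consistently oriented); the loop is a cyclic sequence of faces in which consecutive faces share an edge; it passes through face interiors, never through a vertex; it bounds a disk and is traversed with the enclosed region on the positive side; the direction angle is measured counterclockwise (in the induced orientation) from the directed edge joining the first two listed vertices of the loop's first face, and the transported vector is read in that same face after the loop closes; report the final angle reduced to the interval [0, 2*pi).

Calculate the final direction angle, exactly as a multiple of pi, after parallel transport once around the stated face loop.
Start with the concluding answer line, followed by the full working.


Answer: final direction angle = (13/12)*pi

enclosed vertex P3: corner angles sum to (7/3)*pi, defect = 2*pi - (7/3)*pi = -pi/3
transport around the loop rotates by the sum of enclosed defects; add to the initial angle mod 2*pi
final angle = (17/12)*pi - pi/3 = (13/12)*pi (mod 2*pi)


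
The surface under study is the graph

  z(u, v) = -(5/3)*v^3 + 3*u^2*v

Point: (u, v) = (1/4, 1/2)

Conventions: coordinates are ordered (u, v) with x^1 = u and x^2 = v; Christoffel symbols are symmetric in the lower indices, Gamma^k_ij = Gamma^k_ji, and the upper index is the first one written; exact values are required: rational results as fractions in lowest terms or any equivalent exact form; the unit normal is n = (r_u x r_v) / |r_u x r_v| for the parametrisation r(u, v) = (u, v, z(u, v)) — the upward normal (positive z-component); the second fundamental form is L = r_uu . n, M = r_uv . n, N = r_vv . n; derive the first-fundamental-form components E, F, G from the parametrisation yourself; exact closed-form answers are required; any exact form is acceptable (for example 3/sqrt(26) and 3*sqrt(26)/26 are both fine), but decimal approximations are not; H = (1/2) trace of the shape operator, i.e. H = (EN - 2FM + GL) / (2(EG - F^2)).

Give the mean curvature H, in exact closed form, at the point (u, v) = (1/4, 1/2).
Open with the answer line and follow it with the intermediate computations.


Answer: H = 152*sqrt(689)/36517

z_u = 3/4, z_v = -17/16, z_uu = 3, z_uv = 3/2, z_vv = -5
E = 25/16, F = -51/64, G = 545/256; answer radicand W^2 = 689/256
unnormalised second-form numerators: l = 3, m = 3/2, n = -5; L = l/sqrt(689/256), and similarly M = m/sqrt(W^2), N = n/sqrt(W^2)
H = (E*n - 2*F*m + G*l) / (2*(EG - F^2)*sqrt(W^2)); E*n - 2*F*m + G*l = 247/256, EG - F^2 = 689/256, so H = (19/106)/sqrt(689/256)


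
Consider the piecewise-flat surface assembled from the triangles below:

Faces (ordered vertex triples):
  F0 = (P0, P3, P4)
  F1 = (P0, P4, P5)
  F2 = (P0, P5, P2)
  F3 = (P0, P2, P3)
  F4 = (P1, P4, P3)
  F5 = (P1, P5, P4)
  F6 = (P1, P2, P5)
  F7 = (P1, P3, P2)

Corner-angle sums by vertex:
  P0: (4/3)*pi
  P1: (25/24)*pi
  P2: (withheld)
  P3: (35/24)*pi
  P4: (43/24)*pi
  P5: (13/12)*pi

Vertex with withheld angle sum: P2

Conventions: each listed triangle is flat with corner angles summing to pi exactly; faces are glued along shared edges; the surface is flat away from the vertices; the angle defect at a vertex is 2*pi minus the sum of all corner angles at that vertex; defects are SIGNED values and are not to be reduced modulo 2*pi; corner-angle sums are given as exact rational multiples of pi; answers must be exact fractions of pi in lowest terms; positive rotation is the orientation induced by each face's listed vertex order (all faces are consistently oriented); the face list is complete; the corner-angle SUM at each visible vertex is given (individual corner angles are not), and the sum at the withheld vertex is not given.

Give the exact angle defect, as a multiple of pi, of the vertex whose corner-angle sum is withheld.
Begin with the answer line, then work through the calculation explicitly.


Answer: defect(P2) = (17/24)*pi

V = 6, E = 12, F = 8; chi = V - E + F = 2
Gauss-Bonnet: total defect = 2*pi*chi = 4*pi; visible defects sum to (79/24)*pi


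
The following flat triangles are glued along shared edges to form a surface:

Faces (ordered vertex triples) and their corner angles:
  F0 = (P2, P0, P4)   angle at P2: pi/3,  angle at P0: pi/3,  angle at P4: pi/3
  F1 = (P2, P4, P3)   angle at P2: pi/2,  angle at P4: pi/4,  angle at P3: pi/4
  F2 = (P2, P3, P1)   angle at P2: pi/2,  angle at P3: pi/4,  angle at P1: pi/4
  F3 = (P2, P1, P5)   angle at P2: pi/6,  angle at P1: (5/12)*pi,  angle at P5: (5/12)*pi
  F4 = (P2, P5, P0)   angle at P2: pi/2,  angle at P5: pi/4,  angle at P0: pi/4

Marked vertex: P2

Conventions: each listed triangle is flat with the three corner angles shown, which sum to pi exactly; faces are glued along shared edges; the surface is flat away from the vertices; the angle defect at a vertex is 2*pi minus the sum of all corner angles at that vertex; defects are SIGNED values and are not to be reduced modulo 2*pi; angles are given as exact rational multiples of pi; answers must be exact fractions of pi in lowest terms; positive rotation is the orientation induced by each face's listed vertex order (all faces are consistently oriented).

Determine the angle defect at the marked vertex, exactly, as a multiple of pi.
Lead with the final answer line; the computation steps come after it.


Answer: defect(P2) = 0

Sum of corner angles at P2: 2*pi
defect = 2*pi - 2*pi


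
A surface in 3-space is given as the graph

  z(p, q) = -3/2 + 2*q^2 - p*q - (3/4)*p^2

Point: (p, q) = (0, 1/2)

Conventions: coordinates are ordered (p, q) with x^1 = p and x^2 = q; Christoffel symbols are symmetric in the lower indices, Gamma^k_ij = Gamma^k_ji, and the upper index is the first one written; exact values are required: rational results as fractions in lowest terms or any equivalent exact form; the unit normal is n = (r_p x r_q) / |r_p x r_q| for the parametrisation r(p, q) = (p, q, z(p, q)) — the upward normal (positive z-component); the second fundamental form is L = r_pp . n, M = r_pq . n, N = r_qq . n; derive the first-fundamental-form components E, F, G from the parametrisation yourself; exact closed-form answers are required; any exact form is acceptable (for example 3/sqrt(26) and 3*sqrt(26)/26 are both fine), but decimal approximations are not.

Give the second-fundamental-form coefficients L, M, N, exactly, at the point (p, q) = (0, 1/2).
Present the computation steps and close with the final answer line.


z_p = -1/2, z_q = 2, z_pp = -3/2, z_pq = -1, z_qq = 4
E = 5/4, F = -1, G = 5; answer radicand W^2 = 21/4
unnormalised second-form numerators: l = -3/2, m = -1, n = 4; L = l/sqrt(21/4), and similarly M = m/sqrt(W^2), N = n/sqrt(W^2)

Answer: L = -sqrt(21)/7, M = -2*sqrt(21)/21, N = 8*sqrt(21)/21


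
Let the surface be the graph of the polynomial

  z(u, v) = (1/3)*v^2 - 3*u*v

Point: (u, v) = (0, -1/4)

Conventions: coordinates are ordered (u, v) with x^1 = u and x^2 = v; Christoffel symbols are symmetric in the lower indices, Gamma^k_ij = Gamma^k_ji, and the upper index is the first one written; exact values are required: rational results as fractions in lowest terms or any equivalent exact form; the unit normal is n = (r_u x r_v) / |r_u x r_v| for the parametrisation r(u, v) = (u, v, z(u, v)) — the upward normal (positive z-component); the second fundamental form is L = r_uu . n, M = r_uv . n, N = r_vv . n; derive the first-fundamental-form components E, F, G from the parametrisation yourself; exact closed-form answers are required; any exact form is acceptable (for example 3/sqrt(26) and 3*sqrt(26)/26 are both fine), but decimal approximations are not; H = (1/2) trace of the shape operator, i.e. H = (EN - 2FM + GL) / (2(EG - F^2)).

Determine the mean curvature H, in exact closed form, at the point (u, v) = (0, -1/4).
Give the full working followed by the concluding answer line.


z_u = 3/4, z_v = -1/6, z_uu = 0, z_uv = -3, z_vv = 2/3
E = 25/16, F = -1/8, G = 37/36; answer radicand W^2 = 229/144
unnormalised second-form numerators: l = 0, m = -3, n = 2/3; L = l/sqrt(229/144), and similarly M = m/sqrt(W^2), N = n/sqrt(W^2)
H = (E*n - 2*F*m + G*l) / (2*(EG - F^2)*sqrt(W^2)); E*n - 2*F*m + G*l = 7/24, EG - F^2 = 229/144, so H = (21/229)/sqrt(229/144)

Answer: H = 252*sqrt(229)/52441
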